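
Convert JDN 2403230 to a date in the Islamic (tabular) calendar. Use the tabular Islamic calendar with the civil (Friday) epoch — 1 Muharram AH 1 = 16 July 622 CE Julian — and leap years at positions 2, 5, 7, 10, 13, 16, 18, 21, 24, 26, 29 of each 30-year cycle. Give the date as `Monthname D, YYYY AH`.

Jumada al-Awwal 21, 1284 AH

The Gregorian equivalent of JDN 2403230 is 20 September 1867.
In the tabular Islamic calendar that day is Jumada al-Awwal 21, 1284 AH.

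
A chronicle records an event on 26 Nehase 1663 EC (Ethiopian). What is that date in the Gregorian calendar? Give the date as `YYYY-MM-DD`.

Both dates share Julian Day Number 2331621; in the Gregorian calendar that is 29 August 1671 CE.

1671-08-29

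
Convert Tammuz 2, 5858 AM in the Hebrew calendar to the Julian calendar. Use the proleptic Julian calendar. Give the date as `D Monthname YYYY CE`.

19 June 2098 CE

Both dates share Julian Day Number 2487522; in the Julian calendar that is 19 June 2098 CE.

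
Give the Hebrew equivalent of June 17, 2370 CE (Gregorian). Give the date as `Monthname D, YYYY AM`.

Julian Day Number of the source date = 2586852.
Converting JDN 2586852 to the Hebrew calendar gives 22 Sivan 6130 AM.

Sivan 22, 6130 AM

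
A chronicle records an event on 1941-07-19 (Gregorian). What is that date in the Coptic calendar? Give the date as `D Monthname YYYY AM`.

Julian Day Number of the source date = 2430195.
Converting JDN 2430195 to the Coptic calendar gives 12 Epip 1657 AM.

12 Epip 1657 AM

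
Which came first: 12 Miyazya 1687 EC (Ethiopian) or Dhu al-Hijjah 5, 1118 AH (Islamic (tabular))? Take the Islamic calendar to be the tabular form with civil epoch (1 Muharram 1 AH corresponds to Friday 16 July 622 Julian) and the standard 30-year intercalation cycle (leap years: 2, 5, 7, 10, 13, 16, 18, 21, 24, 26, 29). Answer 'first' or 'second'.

first

Converting both to JDN: 2340253 vs 2344597; the smaller is the first.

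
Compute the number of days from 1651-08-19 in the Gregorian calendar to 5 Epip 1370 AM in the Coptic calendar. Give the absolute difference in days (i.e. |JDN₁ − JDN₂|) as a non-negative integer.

1055

JDN of the first date = 2324306.
JDN of the second date = 2325361.
|2325361 − 2324306| = 1055.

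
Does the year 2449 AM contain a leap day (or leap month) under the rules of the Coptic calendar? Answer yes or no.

2449 mod 4 = 1; in the Coptic calendar a year is leap when year mod 4 = 3, so it is a common year.

no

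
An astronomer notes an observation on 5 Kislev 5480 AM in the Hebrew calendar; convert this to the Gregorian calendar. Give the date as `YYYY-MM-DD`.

Julian Day Number of the source date = 2349232.
Converting JDN 2349232 to the Gregorian calendar gives 17 November 1719 CE.

1719-11-17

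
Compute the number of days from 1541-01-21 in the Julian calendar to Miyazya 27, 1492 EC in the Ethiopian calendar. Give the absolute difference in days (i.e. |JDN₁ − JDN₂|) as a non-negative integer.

JDN of the first date = 2283929.
JDN of the second date = 2269045.
|2269045 − 2283929| = 14884.

14884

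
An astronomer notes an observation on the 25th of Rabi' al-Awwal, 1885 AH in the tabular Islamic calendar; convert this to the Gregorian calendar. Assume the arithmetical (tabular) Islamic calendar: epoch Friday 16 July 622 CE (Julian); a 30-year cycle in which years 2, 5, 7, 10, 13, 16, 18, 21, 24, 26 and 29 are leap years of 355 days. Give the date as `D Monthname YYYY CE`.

Julian Day Number of the source date = 2616150.
Converting JDN 2616150 to the Gregorian calendar gives 3 September 2450 CE.

3 September 2450 CE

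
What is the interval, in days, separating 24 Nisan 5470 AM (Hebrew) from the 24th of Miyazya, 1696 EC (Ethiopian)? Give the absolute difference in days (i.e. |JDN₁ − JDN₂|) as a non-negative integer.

2185

First date → JDN 2345738; second date → JDN 2343553.
The interval is |2345738 − 2343553| = 2185 days.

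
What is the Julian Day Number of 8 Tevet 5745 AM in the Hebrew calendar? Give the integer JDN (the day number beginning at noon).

2446067

Equivalently 1 January 1985 (Gregorian).
JDN 2299161 is 15 October 1582 CE (Gregorian); the target day is +146906 days from there, so JDN = 2446067.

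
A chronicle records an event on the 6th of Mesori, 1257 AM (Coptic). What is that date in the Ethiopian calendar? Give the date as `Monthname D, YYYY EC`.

Julian Day Number of the source date = 2284119.
Converting JDN 2284119 to the Ethiopian calendar gives 6 Nehase 1533 EC.

Nehase 6, 1533 EC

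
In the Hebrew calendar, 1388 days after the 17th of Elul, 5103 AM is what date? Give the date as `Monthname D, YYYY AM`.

Tammuz 17, 5107 AM

Counting 1388 days forward from JDN 2211838 reaches JDN 2213226, which is Tammuz 17, 5107 AM.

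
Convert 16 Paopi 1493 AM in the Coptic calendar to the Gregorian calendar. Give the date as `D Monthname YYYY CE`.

Both dates share Julian Day Number 2370028; in the Gregorian calendar that is 24 October 1776 CE.

24 October 1776 CE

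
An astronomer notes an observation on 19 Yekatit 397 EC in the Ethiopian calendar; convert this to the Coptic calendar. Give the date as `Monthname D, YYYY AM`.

Meshir 19, 121 AM

Julian Day Number of the source date = 1869028.
Converting JDN 1869028 to the Coptic calendar gives 19 Meshir 121 AM.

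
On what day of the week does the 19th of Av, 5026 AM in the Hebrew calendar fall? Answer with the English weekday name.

This is JDN 2183668 (30 July 1266 Gregorian).
JDN 2183668 mod 7 = 4, and JDN 0 was a Monday, so this is a Friday.

Friday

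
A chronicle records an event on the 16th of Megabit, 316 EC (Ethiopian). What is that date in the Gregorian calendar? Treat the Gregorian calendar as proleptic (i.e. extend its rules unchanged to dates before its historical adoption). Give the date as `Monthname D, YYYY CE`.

March 13, 324 CE

Julian Day Number of the source date = 1839470.
Converting JDN 1839470 to the Gregorian calendar gives 13 March 324 CE.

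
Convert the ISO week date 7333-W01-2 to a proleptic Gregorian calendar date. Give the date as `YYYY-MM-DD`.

ISO week 1 of 7333 is the week containing the first Thursday of 7333.
Week 1, day 2 (Tuesday) lands on 7332-12-30.

7332-12-30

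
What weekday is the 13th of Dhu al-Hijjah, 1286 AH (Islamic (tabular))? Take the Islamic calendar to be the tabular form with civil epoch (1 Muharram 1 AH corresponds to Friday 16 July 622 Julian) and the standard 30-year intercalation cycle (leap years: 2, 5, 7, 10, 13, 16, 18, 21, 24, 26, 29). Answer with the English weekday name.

Wednesday

In the Gregorian calendar this is 16 March 1870 (JDN 2404138).
Since JDN mod 7 = 2 (0 = Monday), the day is Wednesday.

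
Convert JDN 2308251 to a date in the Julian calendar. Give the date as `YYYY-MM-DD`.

1607-08-25

The Gregorian equivalent of JDN 2308251 is 4 September 1607.
In the Julian calendar that day is 1607-08-25.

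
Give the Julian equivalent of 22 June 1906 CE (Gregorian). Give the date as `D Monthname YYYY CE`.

9 June 1906 CE

For dates in this range the Gregorian date is 13 days ahead of the Julian.
22 June 1906 Gregorian − 13 days → 9 June 1906 Julian.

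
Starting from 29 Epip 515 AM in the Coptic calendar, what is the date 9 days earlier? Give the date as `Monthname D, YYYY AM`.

Counting 9 days back from JDN 2013096 reaches JDN 2013087, which is Epip 20, 515 AM.

Epip 20, 515 AM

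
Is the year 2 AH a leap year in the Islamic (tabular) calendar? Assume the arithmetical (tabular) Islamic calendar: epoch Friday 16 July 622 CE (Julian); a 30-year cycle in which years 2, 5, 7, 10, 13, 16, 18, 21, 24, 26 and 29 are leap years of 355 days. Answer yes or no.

Year 2 AH is year 2 of its 30-year cycle; leap positions are 2, 5, 7, 10, 13, 16, 18, 21, 24, 26, 29, so it is a leap year (355 days).

yes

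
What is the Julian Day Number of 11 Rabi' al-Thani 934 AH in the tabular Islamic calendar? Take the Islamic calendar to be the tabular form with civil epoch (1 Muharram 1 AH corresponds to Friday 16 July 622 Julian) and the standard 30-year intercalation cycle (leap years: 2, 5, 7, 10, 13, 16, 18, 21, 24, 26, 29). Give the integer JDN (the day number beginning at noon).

2279163

In the proleptic Gregorian calendar the same day is 14 January 1528.
JDN 2400001 is 17 November 1858 CE (Gregorian), MJD 0; the target day is −120838 days from there, so JDN = 2279163.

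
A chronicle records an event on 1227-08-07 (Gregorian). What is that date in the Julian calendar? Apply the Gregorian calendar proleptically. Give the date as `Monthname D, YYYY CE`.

July 31, 1227 CE

For dates in this range the Gregorian date is 7 days ahead of the Julian.
7 August 1227 Gregorian − 7 days → 31 July 1227 Julian.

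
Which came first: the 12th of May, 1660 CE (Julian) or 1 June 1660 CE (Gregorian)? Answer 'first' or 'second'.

First date → JDN 2327505; second date → JDN 2327515.
JDN 2327505 < JDN 2327515, so the first date is earlier.

first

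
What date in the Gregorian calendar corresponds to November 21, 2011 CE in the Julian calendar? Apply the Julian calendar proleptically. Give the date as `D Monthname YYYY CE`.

4 December 2011 CE

At this point the Julian calendar is 13 days behind the Gregorian.
21 November 2011 Julian + 13 days → 4 December 2011 Gregorian.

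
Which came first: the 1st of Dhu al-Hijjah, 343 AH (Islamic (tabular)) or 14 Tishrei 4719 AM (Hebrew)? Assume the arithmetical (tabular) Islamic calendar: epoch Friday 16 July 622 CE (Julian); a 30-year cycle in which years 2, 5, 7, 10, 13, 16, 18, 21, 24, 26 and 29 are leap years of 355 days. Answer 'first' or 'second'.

first

The two dates have Julian Day Numbers 2069958 and 2071239 respectively.
Since 2069958 < 2071239, the first date comes first.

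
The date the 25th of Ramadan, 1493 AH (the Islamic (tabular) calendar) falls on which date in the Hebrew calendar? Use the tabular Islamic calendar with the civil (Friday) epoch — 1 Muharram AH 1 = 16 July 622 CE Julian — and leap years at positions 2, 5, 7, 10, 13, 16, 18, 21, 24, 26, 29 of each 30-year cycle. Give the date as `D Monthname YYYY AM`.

25 Cheshvan 5831 AM

The source date corresponds to 30 October 2070 in the Gregorian calendar (JDN 2477415).
That day falls on 25 Cheshvan 5831 AM in the Hebrew calendar.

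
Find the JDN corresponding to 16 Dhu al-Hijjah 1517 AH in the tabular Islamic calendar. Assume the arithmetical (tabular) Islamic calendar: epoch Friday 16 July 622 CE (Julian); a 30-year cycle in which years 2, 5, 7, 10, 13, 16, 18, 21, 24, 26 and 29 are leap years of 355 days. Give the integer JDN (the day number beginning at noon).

2486000

In the Gregorian calendar the same day is 2 May 2094.
JDN 2299161 is 15 October 1582 CE (Gregorian); the target day is +186839 days from there, so JDN = 2486000.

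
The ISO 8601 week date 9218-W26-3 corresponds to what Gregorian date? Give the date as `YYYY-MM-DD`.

ISO week 1 of 9218 is the week containing the first Thursday of 9218.
Week 26, day 3 (Wednesday) lands on 9218-06-27.

9218-06-27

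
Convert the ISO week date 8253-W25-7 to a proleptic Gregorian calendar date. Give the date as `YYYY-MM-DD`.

ISO week 1 of 8253 is the week containing the first Thursday of 8253.
Week 25, day 7 (Sunday) lands on 8253-06-26.

8253-06-26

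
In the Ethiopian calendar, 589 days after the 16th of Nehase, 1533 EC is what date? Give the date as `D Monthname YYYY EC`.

The starting date is JDN 2284129; 2284129 + 589 = 2284718.
JDN 2284718 corresponds to 25 Megabit 1535 EC.

25 Megabit 1535 EC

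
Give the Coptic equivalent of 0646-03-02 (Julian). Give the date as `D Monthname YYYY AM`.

6 Paremhat 362 AM

Julian Day Number of the source date = 1957070.
Converting JDN 1957070 to the Coptic calendar gives 6 Paremhat 362 AM.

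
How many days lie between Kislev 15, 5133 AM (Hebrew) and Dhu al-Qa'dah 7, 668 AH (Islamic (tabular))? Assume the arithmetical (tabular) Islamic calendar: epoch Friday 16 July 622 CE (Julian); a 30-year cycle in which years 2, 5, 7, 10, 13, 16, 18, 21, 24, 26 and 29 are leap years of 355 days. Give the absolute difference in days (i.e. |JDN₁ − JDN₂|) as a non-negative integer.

JDN of the first date = 2222497.
JDN of the second date = 2185104.
|2185104 − 2222497| = 37393.

37393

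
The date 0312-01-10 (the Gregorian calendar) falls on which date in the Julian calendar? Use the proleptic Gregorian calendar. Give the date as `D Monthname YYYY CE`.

At this point the Julian calendar is 1 day behind the Gregorian.
10 January 312 Gregorian − 1 day → 9 January 312 Julian.

9 January 312 CE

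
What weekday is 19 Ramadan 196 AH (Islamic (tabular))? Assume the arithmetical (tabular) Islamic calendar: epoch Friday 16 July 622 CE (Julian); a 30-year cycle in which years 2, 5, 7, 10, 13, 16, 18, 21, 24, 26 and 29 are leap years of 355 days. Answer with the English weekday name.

Thursday

Equivalently 7 June 812 Gregorian, JDN 2017795.
Since JDN mod 7 = 3 (0 = Monday), the day is Thursday.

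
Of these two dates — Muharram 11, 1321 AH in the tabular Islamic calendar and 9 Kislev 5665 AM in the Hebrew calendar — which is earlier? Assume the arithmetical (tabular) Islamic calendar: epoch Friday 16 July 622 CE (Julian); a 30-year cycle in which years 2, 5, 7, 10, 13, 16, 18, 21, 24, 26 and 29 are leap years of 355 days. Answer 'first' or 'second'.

The two dates have Julian Day Numbers 2416214 and 2416802 respectively.
Since 2416214 < 2416802, the first date comes first.

first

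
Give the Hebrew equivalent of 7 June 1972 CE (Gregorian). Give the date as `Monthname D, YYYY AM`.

Sivan 25, 5732 AM

Julian Day Number of the source date = 2441476.
Converting JDN 2441476 to the Hebrew calendar gives 25 Sivan 5732 AM.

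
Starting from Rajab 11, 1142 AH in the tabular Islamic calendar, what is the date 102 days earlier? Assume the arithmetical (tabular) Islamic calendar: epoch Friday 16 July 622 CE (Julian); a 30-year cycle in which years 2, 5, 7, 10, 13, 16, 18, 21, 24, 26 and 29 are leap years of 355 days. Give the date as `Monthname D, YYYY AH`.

Rabi' al-Awwal 27, 1142 AH

The starting date is JDN 2352959; 2352959 − 102 = 2352857.
JDN 2352857 corresponds to Rabi' al-Awwal 27, 1142 AH.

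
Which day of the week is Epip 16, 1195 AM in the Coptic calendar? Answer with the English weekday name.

In the proleptic Gregorian calendar this is 19 July 1479 (JDN 2261453).
JDN 2261453 mod 7 = 5, and JDN 0 was a Monday, so this is a Saturday.

Saturday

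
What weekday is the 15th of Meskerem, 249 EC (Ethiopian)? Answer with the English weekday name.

This is JDN 1814817 (12 September 256 Gregorian).
JDN 1814817 mod 7 = 4, and JDN 0 was a Monday, so this is a Friday.

Friday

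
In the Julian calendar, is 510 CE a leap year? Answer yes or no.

no

510 mod 4 = 2, so it is a common year in the Julian calendar.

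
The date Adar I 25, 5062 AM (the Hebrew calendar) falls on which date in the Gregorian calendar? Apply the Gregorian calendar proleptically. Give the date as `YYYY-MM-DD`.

Julian Day Number of the source date = 2196668.
Converting JDN 2196668 to the Gregorian calendar gives 4 March 1302 CE.

1302-03-04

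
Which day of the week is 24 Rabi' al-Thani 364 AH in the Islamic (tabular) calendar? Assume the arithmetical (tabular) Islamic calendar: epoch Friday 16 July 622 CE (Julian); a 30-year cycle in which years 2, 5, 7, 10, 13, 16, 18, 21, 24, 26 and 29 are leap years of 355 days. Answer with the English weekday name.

In the proleptic Gregorian calendar this is 16 January 975 (JDN 2077187).
2077187 ≡ 0 (mod 7); counting from Monday = 0 gives Monday.

Monday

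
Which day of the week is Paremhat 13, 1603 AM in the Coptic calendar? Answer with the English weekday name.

Monday

This is JDN 2410352 (21 March 1887 Gregorian).
2410352 ≡ 0 (mod 7); counting from Monday = 0 gives Monday.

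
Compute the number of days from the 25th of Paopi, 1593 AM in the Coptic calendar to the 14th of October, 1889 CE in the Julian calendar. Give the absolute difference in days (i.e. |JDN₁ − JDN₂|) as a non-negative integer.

4740

First date → JDN 2406562; second date → JDN 2411302.
The interval is |2406562 − 2411302| = 4740 days.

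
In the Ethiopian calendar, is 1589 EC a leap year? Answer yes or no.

no

1589 mod 4 = 1; in the Ethiopian calendar a year is leap when year mod 4 = 3, so it is a common year.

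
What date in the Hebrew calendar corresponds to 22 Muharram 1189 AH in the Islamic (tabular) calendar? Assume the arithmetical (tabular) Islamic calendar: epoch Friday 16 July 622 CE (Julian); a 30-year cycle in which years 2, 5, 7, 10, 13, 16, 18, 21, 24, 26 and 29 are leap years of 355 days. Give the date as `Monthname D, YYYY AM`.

Adar II 23, 5535 AM

Both dates share Julian Day Number 2369449; in the Hebrew calendar that is 23 Adar II 5535 AM.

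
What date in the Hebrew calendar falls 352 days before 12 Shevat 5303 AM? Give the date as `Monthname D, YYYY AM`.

The starting date is JDN 2284655; 2284655 − 352 = 2284303.
JDN 2284303 corresponds to Shevat 13, 5302 AM.

Shevat 13, 5302 AM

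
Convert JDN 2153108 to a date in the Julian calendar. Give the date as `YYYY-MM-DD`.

JDN 2153108 is 28 November 1182 in the proleptic Gregorian calendar.
In the Julian calendar that day is 1182-11-21.

1182-11-21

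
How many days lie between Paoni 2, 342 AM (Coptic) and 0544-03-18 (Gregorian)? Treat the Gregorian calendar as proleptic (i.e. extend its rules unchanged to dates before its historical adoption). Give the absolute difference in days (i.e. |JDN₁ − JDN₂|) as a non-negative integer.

First date → JDN 1949851; second date → JDN 1919829.
The interval is |1949851 − 1919829| = 30022 days.

30022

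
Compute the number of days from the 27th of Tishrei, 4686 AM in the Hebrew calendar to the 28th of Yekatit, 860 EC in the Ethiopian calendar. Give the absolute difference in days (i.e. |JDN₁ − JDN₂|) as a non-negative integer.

21057

JDN of the first date = 2059205.
JDN of the second date = 2038148.
|2038148 − 2059205| = 21057.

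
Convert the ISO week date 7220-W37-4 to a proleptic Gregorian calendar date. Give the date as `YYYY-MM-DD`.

ISO week 1 of 7220 is the week containing the first Thursday of 7220.
Week 37, day 4 (Thursday) lands on 7220-09-10.

7220-09-10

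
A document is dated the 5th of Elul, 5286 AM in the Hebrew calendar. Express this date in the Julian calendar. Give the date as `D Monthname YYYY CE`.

14 August 1526 CE

Both dates share Julian Day Number 2278655; in the Julian calendar that is 14 August 1526 CE.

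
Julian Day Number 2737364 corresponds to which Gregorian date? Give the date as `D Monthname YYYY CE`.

Counting from JDN 2299161 = 15 Oct 1582 gives an offset of 438203 days.

19 July 2782 CE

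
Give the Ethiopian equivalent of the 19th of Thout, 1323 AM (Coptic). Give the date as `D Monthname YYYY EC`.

Julian Day Number of the source date = 2307908.
Converting JDN 2307908 to the Ethiopian calendar gives 19 Meskerem 1599 EC.

19 Meskerem 1599 EC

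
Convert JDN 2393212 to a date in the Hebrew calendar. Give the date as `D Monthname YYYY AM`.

The Gregorian equivalent of JDN 2393212 is 16 April 1840.
In the Hebrew calendar that day is 13 Nisan 5600 AM.

13 Nisan 5600 AM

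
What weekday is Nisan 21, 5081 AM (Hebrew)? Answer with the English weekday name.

Equivalently 28 April 1321 Gregorian, JDN 2203663.
JDN 2203663 mod 7 = 0, and JDN 0 was a Monday, so this is a Monday.

Monday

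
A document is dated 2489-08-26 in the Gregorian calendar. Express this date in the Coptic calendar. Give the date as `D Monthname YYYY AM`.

Julian Day Number of the source date = 2630387.
Converting JDN 2630387 to the Coptic calendar gives 17 Mesori 2205 AM.

17 Mesori 2205 AM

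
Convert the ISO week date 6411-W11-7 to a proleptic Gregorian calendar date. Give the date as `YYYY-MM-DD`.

6411-03-20

ISO week 1 of 6411 is the week containing the first Thursday of 6411.
Week 11, day 7 (Sunday) lands on 6411-03-20.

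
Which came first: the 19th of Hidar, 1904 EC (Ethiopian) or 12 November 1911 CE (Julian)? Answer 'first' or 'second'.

The two dates have Julian Day Numbers 2419370 and 2419366 respectively.
Since 2419366 < 2419370, the second date comes first.

second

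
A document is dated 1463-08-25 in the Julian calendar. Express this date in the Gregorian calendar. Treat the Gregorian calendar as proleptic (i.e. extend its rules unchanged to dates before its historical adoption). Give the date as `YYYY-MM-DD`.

1463-09-03

For dates in this range the Gregorian date is 9 days ahead of the Julian.
25 August 1463 Julian + 9 days → 3 September 1463 Gregorian.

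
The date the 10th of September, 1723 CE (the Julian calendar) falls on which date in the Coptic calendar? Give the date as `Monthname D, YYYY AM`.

Thout 12, 1440 AM

Both dates share Julian Day Number 2350636; in the Coptic calendar that is 12 Thout 1440 AM.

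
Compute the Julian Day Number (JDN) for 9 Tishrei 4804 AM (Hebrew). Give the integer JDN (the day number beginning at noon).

Equivalently 22 September 1043 (proleptic Gregorian).
JDN 2299161 is 15 October 1582 CE (Gregorian); the target day is −196889 days from there, so JDN = 2102272.

2102272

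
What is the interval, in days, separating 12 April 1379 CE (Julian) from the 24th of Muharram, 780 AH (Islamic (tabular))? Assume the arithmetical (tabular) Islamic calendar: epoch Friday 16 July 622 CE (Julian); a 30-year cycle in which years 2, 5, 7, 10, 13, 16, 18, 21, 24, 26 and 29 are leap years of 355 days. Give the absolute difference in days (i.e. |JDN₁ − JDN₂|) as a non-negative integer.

324

JDN of the first date = 2224839.
JDN of the second date = 2224515.
|2224515 − 2224839| = 324.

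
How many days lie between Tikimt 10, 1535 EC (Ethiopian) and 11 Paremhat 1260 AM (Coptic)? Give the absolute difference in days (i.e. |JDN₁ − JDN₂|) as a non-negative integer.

First date → JDN 2284553; second date → JDN 2285070.
The interval is |2284553 − 2285070| = 517 days.

517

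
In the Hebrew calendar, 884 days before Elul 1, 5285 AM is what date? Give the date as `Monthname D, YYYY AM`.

Nisan 4, 5283 AM

Counting 884 days back from JDN 2278296 reaches JDN 2277412, which is Nisan 4, 5283 AM.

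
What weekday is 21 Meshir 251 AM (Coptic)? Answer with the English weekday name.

Thursday

In the proleptic Gregorian calendar this is 17 February 535 (JDN 1916512).
JDN 1916512 mod 7 = 3, and JDN 0 was a Monday, so this is a Thursday.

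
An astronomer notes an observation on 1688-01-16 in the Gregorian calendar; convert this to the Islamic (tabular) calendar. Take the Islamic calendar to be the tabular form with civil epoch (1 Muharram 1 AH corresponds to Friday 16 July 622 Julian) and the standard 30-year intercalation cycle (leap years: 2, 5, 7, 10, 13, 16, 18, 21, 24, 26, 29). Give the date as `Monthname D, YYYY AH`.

Both dates share Julian Day Number 2337605; in the tabular Islamic calendar that is 12 Rabi' al-Awwal 1099 AH.

Rabi' al-Awwal 12, 1099 AH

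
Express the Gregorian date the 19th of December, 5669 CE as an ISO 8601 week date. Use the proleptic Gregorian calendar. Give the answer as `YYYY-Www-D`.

5669-W51-4

The weekday is Thursday (ISO weekday 4).
That Thursday belongs to ISO week 51 of ISO year 5669.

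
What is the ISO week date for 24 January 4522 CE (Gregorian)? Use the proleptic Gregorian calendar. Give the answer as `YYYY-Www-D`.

4522-W04-6

The weekday is Saturday (ISO weekday 6).
That Saturday belongs to ISO week 4 of ISO year 4522.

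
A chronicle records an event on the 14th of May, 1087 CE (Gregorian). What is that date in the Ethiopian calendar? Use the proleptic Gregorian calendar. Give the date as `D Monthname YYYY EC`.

13 Ginbot 1079 EC

Both dates share Julian Day Number 2118212; in the Ethiopian calendar that is 13 Ginbot 1079 EC.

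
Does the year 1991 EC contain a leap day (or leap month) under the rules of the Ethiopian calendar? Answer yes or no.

1991 mod 4 = 3; in the Ethiopian calendar a year is leap when year mod 4 = 3, so it is a leap year.

yes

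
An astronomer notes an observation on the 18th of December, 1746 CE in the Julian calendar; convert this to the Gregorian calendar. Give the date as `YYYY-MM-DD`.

For dates in this range the Gregorian date is 11 days ahead of the Julian.
18 December 1746 Julian + 11 days → 29 December 1746 Gregorian.

1746-12-29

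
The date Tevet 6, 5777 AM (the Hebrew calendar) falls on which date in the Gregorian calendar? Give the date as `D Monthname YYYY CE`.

Julian Day Number of the source date = 2457758.
Converting JDN 2457758 to the Gregorian calendar gives 4 January 2017 CE.

4 January 2017 CE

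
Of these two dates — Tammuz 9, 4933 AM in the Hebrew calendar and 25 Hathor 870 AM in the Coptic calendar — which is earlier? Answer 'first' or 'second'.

First date → JDN 2149669; second date → JDN 2142516.
JDN 2142516 < JDN 2149669, so the second date is earlier.

second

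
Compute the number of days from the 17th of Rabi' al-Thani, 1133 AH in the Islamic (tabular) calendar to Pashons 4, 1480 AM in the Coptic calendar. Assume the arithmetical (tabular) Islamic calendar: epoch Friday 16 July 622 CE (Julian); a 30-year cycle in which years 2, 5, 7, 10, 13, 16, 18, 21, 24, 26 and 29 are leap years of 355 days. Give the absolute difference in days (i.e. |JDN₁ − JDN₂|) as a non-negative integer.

JDN of the first date = 2349688.
JDN of the second date = 2365478.
|2365478 − 2349688| = 15790.

15790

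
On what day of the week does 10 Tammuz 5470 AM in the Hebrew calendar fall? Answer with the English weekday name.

Tuesday

In the Gregorian calendar this is 8 July 1710 (JDN 2345813).
2345813 ≡ 1 (mod 7); counting from Monday = 0 gives Tuesday.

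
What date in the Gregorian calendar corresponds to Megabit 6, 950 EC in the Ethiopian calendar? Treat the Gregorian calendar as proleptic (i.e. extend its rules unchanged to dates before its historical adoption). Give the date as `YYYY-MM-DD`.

0958-03-07

Julian Day Number of the source date = 2071028.
Converting JDN 2071028 to the Gregorian calendar gives 7 March 958 CE.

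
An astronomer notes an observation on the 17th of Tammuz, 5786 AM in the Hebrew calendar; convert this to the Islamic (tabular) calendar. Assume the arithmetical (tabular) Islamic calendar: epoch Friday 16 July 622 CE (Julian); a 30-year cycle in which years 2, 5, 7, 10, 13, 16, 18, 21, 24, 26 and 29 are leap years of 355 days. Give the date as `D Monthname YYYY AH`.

16 Muharram 1448 AH

Both dates share Julian Day Number 2461224; in the tabular Islamic calendar that is 16 Muharram 1448 AH.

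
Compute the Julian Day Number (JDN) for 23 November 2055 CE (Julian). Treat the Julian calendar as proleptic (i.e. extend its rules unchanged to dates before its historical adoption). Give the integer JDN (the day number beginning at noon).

In the Gregorian calendar the same day is 6 December 2055.
JDN 2299161 is 15 October 1582 CE (Gregorian); the target day is +172812 days from there, so JDN = 2471973.

2471973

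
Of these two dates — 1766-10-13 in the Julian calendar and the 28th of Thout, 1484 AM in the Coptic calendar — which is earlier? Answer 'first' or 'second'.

Converting both to JDN: 2366375 vs 2366723; the smaller is the first.

first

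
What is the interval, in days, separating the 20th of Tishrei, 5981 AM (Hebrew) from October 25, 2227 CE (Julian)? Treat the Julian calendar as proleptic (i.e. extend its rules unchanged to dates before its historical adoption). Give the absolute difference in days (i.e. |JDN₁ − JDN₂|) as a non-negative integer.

JDN of the first date = 2532188.
JDN of the second date = 2534767.
|2534767 − 2532188| = 2579.

2579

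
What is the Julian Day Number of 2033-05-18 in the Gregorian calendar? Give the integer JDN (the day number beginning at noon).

2463736

JDN 2400001 is 17 November 1858 CE (Gregorian), MJD 0; the target day is +63735 days from there, so JDN = 2463736.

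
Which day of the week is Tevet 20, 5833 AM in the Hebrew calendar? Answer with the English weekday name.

Friday

Equivalently 30 December 2072 Gregorian, JDN 2478207.
2478207 ≡ 4 (mod 7); counting from Monday = 0 gives Friday.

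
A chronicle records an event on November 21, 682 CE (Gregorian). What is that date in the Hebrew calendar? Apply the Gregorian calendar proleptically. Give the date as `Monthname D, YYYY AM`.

Kislev 12, 4443 AM

Both dates share Julian Day Number 1970480; in the Hebrew calendar that is 12 Kislev 4443 AM.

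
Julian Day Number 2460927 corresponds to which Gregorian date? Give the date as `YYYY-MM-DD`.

2025-09-08

JDN 2451545 is 1 Jan 2000; 2460927 is +9382 days from there.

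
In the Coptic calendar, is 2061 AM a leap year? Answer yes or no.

2061 mod 4 = 1; in the Coptic calendar a year is leap when year mod 4 = 3, so it is a common year.

no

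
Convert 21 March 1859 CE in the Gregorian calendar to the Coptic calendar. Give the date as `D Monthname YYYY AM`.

13 Paremhat 1575 AM

Both dates share Julian Day Number 2400125; in the Coptic calendar that is 13 Paremhat 1575 AM.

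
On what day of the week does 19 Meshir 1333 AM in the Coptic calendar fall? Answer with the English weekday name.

Thursday

Equivalently 23 February 1617 Gregorian, JDN 2311711.
Since JDN mod 7 = 3 (0 = Monday), the day is Thursday.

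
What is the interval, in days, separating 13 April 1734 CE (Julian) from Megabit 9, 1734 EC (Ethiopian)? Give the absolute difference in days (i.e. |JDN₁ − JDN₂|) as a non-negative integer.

First date → JDN 2354504; second date → JDN 2357387.
The interval is |2354504 − 2357387| = 2883 days.

2883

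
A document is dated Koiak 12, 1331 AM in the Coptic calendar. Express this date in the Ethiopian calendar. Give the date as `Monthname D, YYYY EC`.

Tahsas 12, 1607 EC

Julian Day Number of the source date = 2310913.
Converting JDN 2310913 to the Ethiopian calendar gives 12 Tahsas 1607 EC.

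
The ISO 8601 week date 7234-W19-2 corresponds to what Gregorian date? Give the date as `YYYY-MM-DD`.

ISO week 1 of 7234 is the week containing the first Thursday of 7234.
Week 19, day 2 (Tuesday) lands on 7234-05-09.

7234-05-09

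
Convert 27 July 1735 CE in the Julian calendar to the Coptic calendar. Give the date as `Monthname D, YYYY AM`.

Julian Day Number of the source date = 2354974.
Converting JDN 2354974 to the Coptic calendar gives 3 Mesori 1451 AM.

Mesori 3, 1451 AM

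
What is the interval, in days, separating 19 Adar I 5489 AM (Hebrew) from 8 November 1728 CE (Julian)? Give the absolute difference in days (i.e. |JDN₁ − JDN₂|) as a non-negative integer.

91

JDN of the first date = 2352613.
JDN of the second date = 2352522.
|2352522 − 2352613| = 91.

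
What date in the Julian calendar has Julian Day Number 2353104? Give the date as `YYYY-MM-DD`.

1730-06-13

JDN 2353104 is 24 June 1730 in the Gregorian calendar.
In the Julian calendar that day is 1730-06-13.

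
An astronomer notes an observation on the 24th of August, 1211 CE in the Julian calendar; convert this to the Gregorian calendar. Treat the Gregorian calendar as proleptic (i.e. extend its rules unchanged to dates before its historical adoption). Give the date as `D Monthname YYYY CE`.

31 August 1211 CE

For dates in this range the Gregorian date is 7 days ahead of the Julian.
24 August 1211 Julian + 7 days → 31 August 1211 Gregorian.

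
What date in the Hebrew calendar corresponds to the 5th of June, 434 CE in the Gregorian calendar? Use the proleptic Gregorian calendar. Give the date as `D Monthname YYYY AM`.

Both dates share Julian Day Number 1879731; in the Hebrew calendar that is 11 Sivan 4194 AM.

11 Sivan 4194 AM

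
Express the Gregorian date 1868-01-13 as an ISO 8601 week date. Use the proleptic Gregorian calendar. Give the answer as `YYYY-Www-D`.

1868-W03-1

The weekday is Monday (ISO weekday 1).
That Monday belongs to ISO week 3 of ISO year 1868.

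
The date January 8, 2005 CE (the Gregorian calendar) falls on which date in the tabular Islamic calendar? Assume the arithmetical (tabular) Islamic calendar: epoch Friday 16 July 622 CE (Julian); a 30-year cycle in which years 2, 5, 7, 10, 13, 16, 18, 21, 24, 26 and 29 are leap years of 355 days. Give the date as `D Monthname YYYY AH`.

27 Dhu al-Qa'dah 1425 AH

Both dates share Julian Day Number 2453379; in the tabular Islamic calendar that is 27 Dhu al-Qa'dah 1425 AH.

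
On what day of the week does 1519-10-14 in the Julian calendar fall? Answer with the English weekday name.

Equivalently 24 October 1519 Gregorian, JDN 2276159.
2276159 ≡ 4 (mod 7); counting from Monday = 0 gives Friday.

Friday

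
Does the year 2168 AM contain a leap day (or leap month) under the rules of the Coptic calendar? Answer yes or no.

no

2168 mod 4 = 0; in the Coptic calendar a year is leap when year mod 4 = 3, so it is a common year.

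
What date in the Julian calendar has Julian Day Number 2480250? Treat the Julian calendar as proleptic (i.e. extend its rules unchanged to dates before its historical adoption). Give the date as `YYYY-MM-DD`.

The Gregorian equivalent of JDN 2480250 is 4 August 2078.
In the Julian calendar that day is 2078-07-22.

2078-07-22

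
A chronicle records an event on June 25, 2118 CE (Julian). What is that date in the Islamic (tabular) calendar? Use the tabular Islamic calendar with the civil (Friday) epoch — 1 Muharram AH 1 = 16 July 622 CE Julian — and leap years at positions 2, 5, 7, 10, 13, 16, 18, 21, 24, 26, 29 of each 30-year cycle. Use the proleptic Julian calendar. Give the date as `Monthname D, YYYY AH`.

Both dates share Julian Day Number 2494833; in the tabular Islamic calendar that is 20 Dhu al-Qa'dah 1542 AH.

Dhu al-Qa'dah 20, 1542 AH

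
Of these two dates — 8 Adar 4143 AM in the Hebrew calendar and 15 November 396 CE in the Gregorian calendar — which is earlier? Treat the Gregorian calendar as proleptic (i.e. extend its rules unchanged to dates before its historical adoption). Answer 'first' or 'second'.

first

Converting both to JDN: 1861006 vs 1866015; the smaller is the first.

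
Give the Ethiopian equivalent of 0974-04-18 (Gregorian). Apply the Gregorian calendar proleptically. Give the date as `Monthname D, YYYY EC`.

Miyazya 18, 966 EC

Both dates share Julian Day Number 2076914; in the Ethiopian calendar that is 18 Miyazya 966 EC.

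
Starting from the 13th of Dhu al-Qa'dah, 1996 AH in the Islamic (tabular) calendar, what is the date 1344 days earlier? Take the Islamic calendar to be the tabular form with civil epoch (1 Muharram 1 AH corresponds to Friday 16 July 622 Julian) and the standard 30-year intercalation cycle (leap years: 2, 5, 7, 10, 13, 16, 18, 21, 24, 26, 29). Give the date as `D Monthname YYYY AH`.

27 Muharram 1993 AH

Counting 1344 days back from JDN 2655708 reaches JDN 2654364, which is 27 Muharram 1993 AH.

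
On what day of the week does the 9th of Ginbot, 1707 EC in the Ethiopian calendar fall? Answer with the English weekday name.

Wednesday

Equivalently 15 May 1715 Gregorian, JDN 2347585.
JDN 2347585 mod 7 = 2, and JDN 0 was a Monday, so this is a Wednesday.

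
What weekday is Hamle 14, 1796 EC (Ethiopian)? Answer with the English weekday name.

Friday

This is JDN 2380158 (20 July 1804 Gregorian).
Since JDN mod 7 = 4 (0 = Monday), the day is Friday.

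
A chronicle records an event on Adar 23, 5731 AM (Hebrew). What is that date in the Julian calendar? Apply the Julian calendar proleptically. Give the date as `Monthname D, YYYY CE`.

March 7, 1971 CE

Julian Day Number of the source date = 2441031.
Converting JDN 2441031 to the Julian calendar gives 7 March 1971 CE.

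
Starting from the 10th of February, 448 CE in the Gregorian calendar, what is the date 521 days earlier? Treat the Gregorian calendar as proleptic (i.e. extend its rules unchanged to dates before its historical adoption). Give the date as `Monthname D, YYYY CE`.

September 7, 446 CE

JDN of the 10th of February, 448 CE = 1884729.
1884729 − 521 = 1884208.
JDN 1884208 in the Gregorian calendar is September 7, 446 CE.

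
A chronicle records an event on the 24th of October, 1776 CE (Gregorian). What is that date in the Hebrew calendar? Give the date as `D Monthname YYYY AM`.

11 Cheshvan 5537 AM

Both dates share Julian Day Number 2370028; in the Hebrew calendar that is 11 Cheshvan 5537 AM.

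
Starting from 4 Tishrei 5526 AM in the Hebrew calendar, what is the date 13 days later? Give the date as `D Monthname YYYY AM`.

17 Tishrei 5526 AM

Counting 13 days forward from JDN 2365975 reaches JDN 2365988, which is 17 Tishrei 5526 AM.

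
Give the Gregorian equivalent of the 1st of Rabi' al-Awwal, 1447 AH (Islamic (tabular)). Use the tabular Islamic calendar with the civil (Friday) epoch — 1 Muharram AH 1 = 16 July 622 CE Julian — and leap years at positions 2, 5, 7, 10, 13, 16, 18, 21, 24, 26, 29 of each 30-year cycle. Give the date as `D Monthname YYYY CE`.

Both dates share Julian Day Number 2460913; in the Gregorian calendar that is 25 August 2025 CE.

25 August 2025 CE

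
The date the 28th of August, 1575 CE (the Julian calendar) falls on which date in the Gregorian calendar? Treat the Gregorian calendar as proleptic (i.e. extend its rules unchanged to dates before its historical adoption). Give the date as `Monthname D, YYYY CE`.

September 7, 1575 CE

At this point the Julian calendar is 10 days behind the Gregorian.
28 August 1575 Julian + 10 days → 7 September 1575 Gregorian.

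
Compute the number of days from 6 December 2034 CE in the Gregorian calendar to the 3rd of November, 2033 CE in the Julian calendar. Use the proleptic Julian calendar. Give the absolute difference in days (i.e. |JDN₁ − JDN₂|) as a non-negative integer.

First date → JDN 2464303; second date → JDN 2463918.
The interval is |2464303 − 2463918| = 385 days.

385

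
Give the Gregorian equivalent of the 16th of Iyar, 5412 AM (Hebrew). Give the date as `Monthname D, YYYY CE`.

Both dates share Julian Day Number 2324555; in the Gregorian calendar that is 24 April 1652 CE.

April 24, 1652 CE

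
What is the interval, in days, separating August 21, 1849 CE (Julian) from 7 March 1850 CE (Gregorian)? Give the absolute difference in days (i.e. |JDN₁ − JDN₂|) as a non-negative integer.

First date → JDN 2396638; second date → JDN 2396824.
The interval is |2396638 − 2396824| = 186 days.

186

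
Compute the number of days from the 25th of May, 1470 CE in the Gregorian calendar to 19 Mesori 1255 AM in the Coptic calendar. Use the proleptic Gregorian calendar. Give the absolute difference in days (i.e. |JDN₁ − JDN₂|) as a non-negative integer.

25290

First date → JDN 2258111; second date → JDN 2283401.
The interval is |2258111 − 2283401| = 25290 days.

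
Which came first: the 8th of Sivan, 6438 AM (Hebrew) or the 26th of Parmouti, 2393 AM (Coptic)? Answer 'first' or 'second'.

second

The two dates have Julian Day Numbers 2699320 and 2698943 respectively.
Since 2698943 < 2699320, the second date comes first.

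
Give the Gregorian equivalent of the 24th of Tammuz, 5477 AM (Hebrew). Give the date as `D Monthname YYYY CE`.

Julian Day Number of the source date = 2348365.
Converting JDN 2348365 to the Gregorian calendar gives 3 July 1717 CE.

3 July 1717 CE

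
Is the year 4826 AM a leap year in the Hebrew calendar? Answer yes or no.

yes

Hebrew year 4826 is year 19 of its 19-year Metonic cycle; leap years are at positions 3, 6, 8, 11, 14, 17, 19, so it is a leap year (13 months).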